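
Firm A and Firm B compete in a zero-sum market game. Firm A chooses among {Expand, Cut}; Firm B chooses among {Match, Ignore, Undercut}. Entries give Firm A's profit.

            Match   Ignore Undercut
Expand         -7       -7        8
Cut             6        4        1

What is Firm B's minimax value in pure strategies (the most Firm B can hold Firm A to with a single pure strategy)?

Column maxima: Match → 6, Ignore → 4, Undercut → 8.
The smallest of these is 4.

4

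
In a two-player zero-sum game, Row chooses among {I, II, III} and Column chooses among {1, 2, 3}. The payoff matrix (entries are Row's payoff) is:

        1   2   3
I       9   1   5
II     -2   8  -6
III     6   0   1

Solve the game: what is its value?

23/9

Row minima: I → 1, II → -6, III → 0; maximin = 1.
Column maxima: 1 → 9, 2 → 8, 3 → 5; minimax = 5.
1 ≠ 5, so there is no saddle point; optimal play is mixed.
III is strictly dominated by I, so Row never plays it.
1 is strictly dominated by 3 (it gives Row strictly more in every row), so Column never plays it.
On the remaining 2×2 (I, II vs 2, 3):
Let Row play I with probability p. Expected payoff against 2: 1p + 8(1−p) = −7p + 8; against 3: 5p + (-6)(1−p) = 11p − 6.
Setting these equal: −7p + 8 = 11p − 6 ⇒ −18p = -14 ⇒ p = 7/9, and the value is (-7)·(7/9) + 8 = 23/9.
For Column: with q = P(2), equating I's and II's payoffs gives −4q + 5 = 14q − 6 ⇒ q = 11/18.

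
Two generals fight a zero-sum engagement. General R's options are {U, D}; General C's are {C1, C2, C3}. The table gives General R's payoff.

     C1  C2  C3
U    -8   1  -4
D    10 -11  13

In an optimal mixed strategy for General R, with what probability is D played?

3/10

Row minima: U → -8, D → -11; maximin = -8.
Column maxima: C1 → 10, C2 → 1, C3 → 13; minimax = 1.
-8 ≠ 1, so there is no saddle point; optimal play is mixed.
C3 is strictly dominated by C1 (it gives General R strictly more in every row), so General C never plays it.
On the remaining 2×2 (U, D vs C1, C2):
Let General R play U with probability p. Expected payoff against C1: (-8)p + 10(1−p) = −18p + 10; against C2: 1p + (-11)(1−p) = 12p − 11.
Setting these equal: −18p + 10 = 12p − 11 ⇒ −30p = -21 ⇒ p = 7/10, and the value is (-18)·(7/10) + 10 = -13/5.
For General C: with q = P(C1), equating U's and D's payoffs gives −9q + 1 = 21q − 11 ⇒ q = 2/5.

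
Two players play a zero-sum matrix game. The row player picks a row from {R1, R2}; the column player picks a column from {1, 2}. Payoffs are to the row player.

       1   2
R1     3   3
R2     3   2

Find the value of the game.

3

Row minima: R1 → 3, R2 → 2; maximin = 3.
Column maxima: 1 → 3, 2 → 3; minimax = 3.
Since maximin = minimax = 3, there is a saddle point and the value is 3.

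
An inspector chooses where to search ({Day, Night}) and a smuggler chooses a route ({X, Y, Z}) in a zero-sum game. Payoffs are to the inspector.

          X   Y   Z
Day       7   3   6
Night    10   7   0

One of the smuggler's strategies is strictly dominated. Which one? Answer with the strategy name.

Y holds the inspector's payoff strictly below X in every row: 3 < 7, 7 < 10.
So X is strictly dominated for the smuggler.

X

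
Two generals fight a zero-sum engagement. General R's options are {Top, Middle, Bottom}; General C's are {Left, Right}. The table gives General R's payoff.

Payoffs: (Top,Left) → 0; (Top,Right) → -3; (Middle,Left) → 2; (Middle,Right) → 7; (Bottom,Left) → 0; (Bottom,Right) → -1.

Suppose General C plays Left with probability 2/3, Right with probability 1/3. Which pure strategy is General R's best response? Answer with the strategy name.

Expected payoff of Top: (2/3)·0 + (1/3)·(-3) = -1.
Expected payoff of Middle: (2/3)·2 + (1/3)·7 = 11/3.
Expected payoff of Bottom: (2/3)·0 + (1/3)·(-1) = -1/3.
The largest is 11/3, so General R's best response is Middle.

Middle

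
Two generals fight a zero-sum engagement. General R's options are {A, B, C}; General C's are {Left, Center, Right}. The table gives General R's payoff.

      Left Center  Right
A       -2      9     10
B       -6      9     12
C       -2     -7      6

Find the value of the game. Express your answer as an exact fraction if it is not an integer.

-2

Row minima: A → -2, B → -6, C → -7; maximin = -2.
Column maxima: Left → -2, Center → 9, Right → 12; minimax = -2.
Since maximin = minimax = -2, there is a saddle point and the value is -2.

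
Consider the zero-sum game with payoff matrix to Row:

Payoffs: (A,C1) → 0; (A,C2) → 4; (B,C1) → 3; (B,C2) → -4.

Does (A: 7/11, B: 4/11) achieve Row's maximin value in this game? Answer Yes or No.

Against C1 this mix gives (7/11)·0 + (4/11)·3 = 12/11.
Against C2 this mix gives (7/11)·4 + (4/11)·(-4) = 12/11.
All of Column's active replies (C1, C2) yield 12/11, and no column does worse for Row. The mix makes Column indifferent and guarantees 12/11, so it is optimal.

Yes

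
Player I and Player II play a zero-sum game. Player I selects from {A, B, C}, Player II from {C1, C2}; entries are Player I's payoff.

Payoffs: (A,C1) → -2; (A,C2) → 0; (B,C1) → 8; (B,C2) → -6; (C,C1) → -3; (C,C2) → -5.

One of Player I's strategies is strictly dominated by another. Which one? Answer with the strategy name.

A gives a strictly higher payoff than C against every column: -2 > -3, 0 > -5.
So C is strictly dominated and Player I never plays it.

C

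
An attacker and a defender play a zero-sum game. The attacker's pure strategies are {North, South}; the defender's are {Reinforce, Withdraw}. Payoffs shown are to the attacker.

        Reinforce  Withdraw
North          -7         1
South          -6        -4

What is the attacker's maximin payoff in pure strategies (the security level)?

-6

Row minima: North → -7, South → -6.
The best of these is -6.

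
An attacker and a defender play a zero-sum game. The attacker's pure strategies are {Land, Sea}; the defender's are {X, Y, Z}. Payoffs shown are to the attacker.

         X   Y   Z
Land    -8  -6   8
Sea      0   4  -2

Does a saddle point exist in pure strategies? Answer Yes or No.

No

Row minima: Land → -8, Sea → -2; maximin = -2.
Column maxima: X → 0, Y → 4, Z → 8; minimax = 0.
-2 ≠ 0, so no pure-strategy equilibrium exists.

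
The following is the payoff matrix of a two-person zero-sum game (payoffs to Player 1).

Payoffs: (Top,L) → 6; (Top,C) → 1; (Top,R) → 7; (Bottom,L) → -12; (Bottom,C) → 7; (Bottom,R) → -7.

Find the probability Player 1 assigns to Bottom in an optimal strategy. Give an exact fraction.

5/24

Row minima: Top → 1, Bottom → -12; maximin = 1.
Column maxima: L → 6, C → 7, R → 7; minimax = 6.
1 ≠ 6, so there is no saddle point; optimal play is mixed.
R is strictly dominated by L (it gives Player 1 strictly more in every row), so Player 2 never plays it.
On the remaining 2×2 (Top, Bottom vs L, C):
Let Player 1 play Top with probability p. Expected payoff against L: 6p + (-12)(1−p) = 18p − 12; against C: 1p + 7(1−p) = −6p + 7.
Setting these equal: 18p − 12 = −6p + 7 ⇒ 24p = 19 ⇒ p = 19/24, and the value is (18)·(19/24) − 12 = 9/4.
For Player 2: with q = P(L), equating Top's and Bottom's payoffs gives 5q + 1 = −19q + 7 ⇒ q = 1/4.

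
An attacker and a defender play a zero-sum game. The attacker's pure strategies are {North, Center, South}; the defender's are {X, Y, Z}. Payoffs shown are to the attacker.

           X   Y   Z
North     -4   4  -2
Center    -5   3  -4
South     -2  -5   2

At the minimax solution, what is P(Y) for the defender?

2/11

Row minima: North → -4, Center → -5, South → -5; maximin = -4.
Column maxima: X → -2, Y → 4, Z → 2; minimax = -2.
-4 ≠ -2, so there is no saddle point; optimal play is mixed.
Center is strictly dominated by North, so the attacker never plays it.
Z is strictly dominated by X (it gives the attacker strictly more in every row), so the defender never plays it.
On the remaining 2×2 (North, South vs X, Y):
Let the attacker play North with probability p. Expected payoff against X: (-4)p + (-2)(1−p) = −2p − 2; against Y: 4p + (-5)(1−p) = 9p − 5.
Setting these equal: −2p − 2 = 9p − 5 ⇒ −11p = -3 ⇒ p = 3/11, and the value is (-2)·(3/11) − 2 = -28/11.
For the defender: with q = P(X), equating North's and South's payoffs gives −8q + 4 = 3q − 5 ⇒ q = 9/11.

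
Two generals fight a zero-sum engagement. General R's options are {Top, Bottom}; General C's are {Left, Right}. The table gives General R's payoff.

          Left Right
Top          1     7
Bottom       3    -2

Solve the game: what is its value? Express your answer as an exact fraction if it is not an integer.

Row minima: Top → 1, Bottom → -2; maximin = 1.
Column maxima: Left → 3, Right → 7; minimax = 3.
1 ≠ 3, so there is no saddle point; optimal play is mixed.
Let General R play Top with probability p. Expected payoff against Left: 1p + 3(1−p) = −2p + 3; against Right: 7p + (-2)(1−p) = 9p − 2.
Setting these equal: −2p + 3 = 9p − 2 ⇒ −11p = -5 ⇒ p = 5/11, and the value is (-2)·(5/11) + 3 = 23/11.
For General C: with q = P(Left), equating Top's and Bottom's payoffs gives −6q + 7 = 5q − 2 ⇒ q = 9/11.

23/11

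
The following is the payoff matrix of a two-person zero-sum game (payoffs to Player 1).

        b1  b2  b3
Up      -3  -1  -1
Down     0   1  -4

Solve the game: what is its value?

Row minima: Up → -3, Down → -4; maximin = -3.
Column maxima: b1 → 0, b2 → 1, b3 → -1; minimax = -1.
-3 ≠ -1, so there is no saddle point; optimal play is mixed.
b2 is strictly dominated by b1 (it gives Player 1 strictly more in every row), so Player 2 never plays it.
On the remaining 2×2 (Up, Down vs b1, b3):
Let Player 1 play Up with probability p. Expected payoff against b1: (-3)p + 0(1−p) = −3p; against b3: (-1)p + (-4)(1−p) = 3p − 4.
Setting these equal: −3p = 3p − 4 ⇒ −6p = -4 ⇒ p = 2/3, and the value is (-3)·(2/3) = -2.
For Player 2: with q = P(b1), equating Up's and Down's payoffs gives −2q − 1 = 4q − 4 ⇒ q = 1/2.

-2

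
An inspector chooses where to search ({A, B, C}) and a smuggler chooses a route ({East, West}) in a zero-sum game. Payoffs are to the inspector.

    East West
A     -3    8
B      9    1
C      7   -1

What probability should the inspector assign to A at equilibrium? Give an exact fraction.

Row minima: A → -3, B → 1, C → -1; maximin = 1.
Column maxima: East → 9, West → 8; minimax = 8.
1 ≠ 8, so there is no saddle point; optimal play is mixed.
C is strictly dominated by B, so the inspector never plays it.
On the remaining 2×2 (A, B vs East, West):
Let the inspector play A with probability p. Expected payoff against East: (-3)p + 9(1−p) = −12p + 9; against West: 8p + 1(1−p) = 7p + 1.
Setting these equal: −12p + 9 = 7p + 1 ⇒ −19p = -8 ⇒ p = 8/19, and the value is (-12)·(8/19) + 9 = 75/19.
For the smuggler: with q = P(East), equating A's and B's payoffs gives −11q + 8 = 8q + 1 ⇒ q = 7/19.

8/19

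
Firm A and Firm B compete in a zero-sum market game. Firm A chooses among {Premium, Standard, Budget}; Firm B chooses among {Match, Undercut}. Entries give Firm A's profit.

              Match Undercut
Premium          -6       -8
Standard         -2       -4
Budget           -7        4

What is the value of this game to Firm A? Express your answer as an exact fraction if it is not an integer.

-36/13

Row minima: Premium → -8, Standard → -4, Budget → -7; maximin = -4.
Column maxima: Match → -2, Undercut → 4; minimax = -2.
-4 ≠ -2, so there is no saddle point; optimal play is mixed.
Premium is strictly dominated by Standard, so Firm A never plays it.
On the remaining 2×2 (Standard, Budget vs Match, Undercut):
Let Firm A play Standard with probability p. Expected payoff against Match: (-2)p + (-7)(1−p) = 5p − 7; against Undercut: (-4)p + 4(1−p) = −8p + 4.
Setting these equal: 5p − 7 = −8p + 4 ⇒ 13p = 11 ⇒ p = 11/13, and the value is (5)·(11/13) − 7 = -36/13.
For Firm B: with q = P(Match), equating Standard's and Budget's payoffs gives 2q − 4 = −11q + 4 ⇒ q = 8/13.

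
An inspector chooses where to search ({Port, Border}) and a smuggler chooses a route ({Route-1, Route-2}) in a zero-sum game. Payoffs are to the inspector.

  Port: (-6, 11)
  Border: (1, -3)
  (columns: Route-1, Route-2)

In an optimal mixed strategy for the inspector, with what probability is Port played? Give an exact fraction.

4/21

Row minima: Port → -6, Border → -3; maximin = -3.
Column maxima: Route-1 → 1, Route-2 → 11; minimax = 1.
-3 ≠ 1, so there is no saddle point; optimal play is mixed.
Let the inspector play Port with probability p. Expected payoff against Route-1: (-6)p + 1(1−p) = −7p + 1; against Route-2: 11p + (-3)(1−p) = 14p − 3.
Setting these equal: −7p + 1 = 14p − 3 ⇒ −21p = -4 ⇒ p = 4/21, and the value is (-7)·(4/21) + 1 = -1/3.
For the smuggler: with q = P(Route-1), equating Port's and Border's payoffs gives −17q + 11 = 4q − 3 ⇒ q = 2/3.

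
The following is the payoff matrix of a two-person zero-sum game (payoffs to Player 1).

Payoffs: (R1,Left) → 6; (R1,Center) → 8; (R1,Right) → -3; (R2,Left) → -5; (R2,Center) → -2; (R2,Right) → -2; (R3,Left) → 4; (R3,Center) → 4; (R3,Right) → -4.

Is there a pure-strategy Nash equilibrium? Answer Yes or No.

Row minima: R1 → -3, R2 → -5, R3 → -4; maximin = -3.
Column maxima: Left → 6, Center → 8, Right → -2; minimax = -2.
-3 ≠ -2, so no pure-strategy equilibrium exists.

No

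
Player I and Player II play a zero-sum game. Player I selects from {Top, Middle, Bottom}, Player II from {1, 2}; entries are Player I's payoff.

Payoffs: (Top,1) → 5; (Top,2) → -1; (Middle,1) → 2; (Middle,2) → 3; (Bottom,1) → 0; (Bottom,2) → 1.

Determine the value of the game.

17/7

Row minima: Top → -1, Middle → 2, Bottom → 0; maximin = 2.
Column maxima: 1 → 5, 2 → 3; minimax = 3.
2 ≠ 3, so there is no saddle point; optimal play is mixed.
Bottom is strictly dominated by Middle, so Player I never plays it.
On the remaining 2×2 (Top, Middle vs 1, 2):
Let Player I play Top with probability p. Expected payoff against 1: 5p + 2(1−p) = 3p + 2; against 2: (-1)p + 3(1−p) = −4p + 3.
Setting these equal: 3p + 2 = −4p + 3 ⇒ 7p = 1 ⇒ p = 1/7, and the value is (3)·(1/7) + 2 = 17/7.
For Player II: with q = P(1), equating Top's and Middle's payoffs gives 6q − 1 = −q + 3 ⇒ q = 4/7.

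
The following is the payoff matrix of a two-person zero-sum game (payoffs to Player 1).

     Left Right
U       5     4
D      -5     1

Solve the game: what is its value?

Row minima: U → 4, D → -5; maximin = 4.
Column maxima: Left → 5, Right → 4; minimax = 4.
Since maximin = minimax = 4, there is a saddle point and the value is 4.

4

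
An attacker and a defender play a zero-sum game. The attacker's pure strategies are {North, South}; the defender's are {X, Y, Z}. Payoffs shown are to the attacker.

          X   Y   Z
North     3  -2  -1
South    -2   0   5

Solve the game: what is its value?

Row minima: North → -2, South → -2; maximin = -2.
Column maxima: X → 3, Y → 0, Z → 5; minimax = 0.
-2 ≠ 0, so there is no saddle point; optimal play is mixed.
Z is strictly dominated by Y (it gives the attacker strictly more in every row), so the defender never plays it.
On the remaining 2×2 (North, South vs X, Y):
Let the attacker play North with probability p. Expected payoff against X: 3p + (-2)(1−p) = 5p − 2; against Y: (-2)p + 0(1−p) = −2p.
Setting these equal: 5p − 2 = −2p ⇒ 7p = 2 ⇒ p = 2/7, and the value is (5)·(2/7) − 2 = -4/7.
For the defender: with q = P(X), equating North's and South's payoffs gives 5q − 2 = −2q ⇒ q = 2/7.

-4/7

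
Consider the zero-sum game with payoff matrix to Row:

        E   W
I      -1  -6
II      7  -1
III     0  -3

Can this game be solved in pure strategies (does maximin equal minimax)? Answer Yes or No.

Row minima: I → -6, II → -1, III → -3; maximin = -1.
Column maxima: E → 7, W → -1; minimax = -1.
maximin = minimax = -1, so a saddle point exists.

Yes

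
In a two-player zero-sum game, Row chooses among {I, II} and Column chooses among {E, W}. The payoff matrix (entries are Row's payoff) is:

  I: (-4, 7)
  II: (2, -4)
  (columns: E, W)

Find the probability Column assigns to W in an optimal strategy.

6/17

Row minima: I → -4, II → -4; maximin = -4.
Column maxima: E → 2, W → 7; minimax = 2.
-4 ≠ 2, so there is no saddle point; optimal play is mixed.
Let Row play I with probability p. Expected payoff against E: (-4)p + 2(1−p) = −6p + 2; against W: 7p + (-4)(1−p) = 11p − 4.
Setting these equal: −6p + 2 = 11p − 4 ⇒ −17p = -6 ⇒ p = 6/17, and the value is (-6)·(6/17) + 2 = -2/17.
For Column: with q = P(E), equating I's and II's payoffs gives −11q + 7 = 6q − 4 ⇒ q = 11/17.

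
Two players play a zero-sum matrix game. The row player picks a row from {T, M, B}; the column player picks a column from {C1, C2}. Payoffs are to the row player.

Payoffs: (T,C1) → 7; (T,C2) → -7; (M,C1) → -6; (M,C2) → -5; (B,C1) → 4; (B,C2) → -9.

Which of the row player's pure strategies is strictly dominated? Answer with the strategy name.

T gives a strictly higher payoff than B against every column: 7 > 4, -7 > -9.
So B is strictly dominated and the row player never plays it.

B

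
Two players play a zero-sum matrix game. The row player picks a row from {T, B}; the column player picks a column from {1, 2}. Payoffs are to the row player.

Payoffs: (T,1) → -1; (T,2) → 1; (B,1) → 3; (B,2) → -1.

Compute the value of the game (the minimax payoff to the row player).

Row minima: T → -1, B → -1; maximin = -1.
Column maxima: 1 → 3, 2 → 1; minimax = 1.
-1 ≠ 1, so there is no saddle point; optimal play is mixed.
Let the row player play T with probability p. Expected payoff against 1: (-1)p + 3(1−p) = −4p + 3; against 2: 1p + (-1)(1−p) = 2p − 1.
Setting these equal: −4p + 3 = 2p − 1 ⇒ −6p = -4 ⇒ p = 2/3, and the value is (-4)·(2/3) + 3 = 1/3.
For the column player: with q = P(1), equating T's and B's payoffs gives −2q + 1 = 4q − 1 ⇒ q = 1/3.

1/3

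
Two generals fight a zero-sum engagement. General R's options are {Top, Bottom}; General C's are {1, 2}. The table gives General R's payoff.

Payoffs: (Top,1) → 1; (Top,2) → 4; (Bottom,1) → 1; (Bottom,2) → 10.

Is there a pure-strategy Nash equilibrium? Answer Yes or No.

Yes

Row minima: Top → 1, Bottom → 1; maximin = 1.
Column maxima: 1 → 1, 2 → 10; minimax = 1.
maximin = minimax = 1, so a saddle point exists.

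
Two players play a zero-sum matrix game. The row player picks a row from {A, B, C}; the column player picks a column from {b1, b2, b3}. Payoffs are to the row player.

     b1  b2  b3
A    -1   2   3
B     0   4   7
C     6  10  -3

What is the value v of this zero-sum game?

21/8

Row minima: A → -1, B → 0, C → -3; maximin = 0.
Column maxima: b1 → 6, b2 → 10, b3 → 7; minimax = 6.
0 ≠ 6, so there is no saddle point; optimal play is mixed.
A is strictly dominated by B, so the row player never plays it.
b2 is strictly dominated by b1 (it gives the row player strictly more in every row), so the column player never plays it.
On the remaining 2×2 (B, C vs b1, b3):
Let the row player play B with probability p. Expected payoff against b1: 0p + 6(1−p) = −6p + 6; against b3: 7p + (-3)(1−p) = 10p − 3.
Setting these equal: −6p + 6 = 10p − 3 ⇒ −16p = -9 ⇒ p = 9/16, and the value is (-6)·(9/16) + 6 = 21/8.
For the column player: with q = P(b1), equating B's and C's payoffs gives −7q + 7 = 9q − 3 ⇒ q = 5/8.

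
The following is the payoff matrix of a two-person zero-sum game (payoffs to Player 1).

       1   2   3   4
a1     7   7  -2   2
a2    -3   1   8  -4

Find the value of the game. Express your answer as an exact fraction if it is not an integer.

1/2

Row minima: a1 → -2, a2 → -4; maximin = -2.
Column maxima: 1 → 7, 2 → 7, 3 → 8, 4 → 2; minimax = 2.
-2 ≠ 2, so there is no saddle point; optimal play is mixed.
1 is strictly dominated by 4 (it gives Player 1 strictly more in every row), so Player 2 never plays it.
2 is strictly dominated by 4 (it gives Player 1 strictly more in every row), so Player 2 never plays it.
On the remaining 2×2 (a1, a2 vs 3, 4):
Let Player 1 play a1 with probability p. Expected payoff against 3: (-2)p + 8(1−p) = −10p + 8; against 4: 2p + (-4)(1−p) = 6p − 4.
Setting these equal: −10p + 8 = 6p − 4 ⇒ −16p = -12 ⇒ p = 3/4, and the value is (-10)·(3/4) + 8 = 1/2.
For Player 2: with q = P(3), equating a1's and a2's payoffs gives −4q + 2 = 12q − 4 ⇒ q = 3/8.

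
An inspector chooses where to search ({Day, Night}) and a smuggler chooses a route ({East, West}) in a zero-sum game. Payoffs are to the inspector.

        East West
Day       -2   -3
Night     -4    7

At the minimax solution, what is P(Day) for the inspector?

11/12

Row minima: Day → -3, Night → -4; maximin = -3.
Column maxima: East → -2, West → 7; minimax = -2.
-3 ≠ -2, so there is no saddle point; optimal play is mixed.
Let the inspector play Day with probability p. Expected payoff against East: (-2)p + (-4)(1−p) = 2p − 4; against West: (-3)p + 7(1−p) = −10p + 7.
Setting these equal: 2p − 4 = −10p + 7 ⇒ 12p = 11 ⇒ p = 11/12, and the value is (2)·(11/12) − 4 = -13/6.
For the smuggler: with q = P(East), equating Day's and Night's payoffs gives q − 3 = −11q + 7 ⇒ q = 5/6.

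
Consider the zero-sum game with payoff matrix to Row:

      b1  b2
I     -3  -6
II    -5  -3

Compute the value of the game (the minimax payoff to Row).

-21/5

Row minima: I → -6, II → -5; maximin = -5.
Column maxima: b1 → -3, b2 → -3; minimax = -3.
-5 ≠ -3, so there is no saddle point; optimal play is mixed.
Let Row play I with probability p. Expected payoff against b1: (-3)p + (-5)(1−p) = 2p − 5; against b2: (-6)p + (-3)(1−p) = −3p − 3.
Setting these equal: 2p − 5 = −3p − 3 ⇒ 5p = 2 ⇒ p = 2/5, and the value is (2)·(2/5) − 5 = -21/5.
For Column: with q = P(b1), equating I's and II's payoffs gives 3q − 6 = −2q − 3 ⇒ q = 3/5.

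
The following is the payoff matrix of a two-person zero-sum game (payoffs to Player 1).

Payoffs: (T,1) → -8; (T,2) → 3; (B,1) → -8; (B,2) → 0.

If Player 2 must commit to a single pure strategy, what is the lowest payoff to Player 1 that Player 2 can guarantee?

-8

Column maxima: 1 → -8, 2 → 3.
The smallest of these is -8.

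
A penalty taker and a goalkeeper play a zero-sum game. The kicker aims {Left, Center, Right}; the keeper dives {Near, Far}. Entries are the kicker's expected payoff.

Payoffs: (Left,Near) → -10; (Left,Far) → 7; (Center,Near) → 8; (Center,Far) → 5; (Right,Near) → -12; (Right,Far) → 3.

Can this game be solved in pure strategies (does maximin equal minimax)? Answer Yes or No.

No

Row minima: Left → -10, Center → 5, Right → -12; maximin = 5.
Column maxima: Near → 8, Far → 7; minimax = 7.
5 ≠ 7, so no pure-strategy equilibrium exists.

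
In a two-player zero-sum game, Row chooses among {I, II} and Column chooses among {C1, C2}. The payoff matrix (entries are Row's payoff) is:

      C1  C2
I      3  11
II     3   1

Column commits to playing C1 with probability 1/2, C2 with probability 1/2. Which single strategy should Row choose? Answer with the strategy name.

I

Expected payoff of I: (1/2)·3 + (1/2)·11 = 7.
Expected payoff of II: (1/2)·3 + (1/2)·1 = 2.
The largest is 7, so Row's best response is I.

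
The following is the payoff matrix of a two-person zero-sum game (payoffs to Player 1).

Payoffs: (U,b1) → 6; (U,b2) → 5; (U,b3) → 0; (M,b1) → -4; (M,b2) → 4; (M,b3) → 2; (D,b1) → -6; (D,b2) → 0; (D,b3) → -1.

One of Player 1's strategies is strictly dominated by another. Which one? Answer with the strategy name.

D

U gives a strictly higher payoff than D against every column: 6 > -6, 5 > 0, 0 > -1.
So D is strictly dominated and Player 1 never plays it.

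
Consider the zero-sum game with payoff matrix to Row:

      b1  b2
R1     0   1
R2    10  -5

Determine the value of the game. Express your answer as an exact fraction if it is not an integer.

Row minima: R1 → 0, R2 → -5; maximin = 0.
Column maxima: b1 → 10, b2 → 1; minimax = 1.
0 ≠ 1, so there is no saddle point; optimal play is mixed.
Let Row play R1 with probability p. Expected payoff against b1: 0p + 10(1−p) = −10p + 10; against b2: 1p + (-5)(1−p) = 6p − 5.
Setting these equal: −10p + 10 = 6p − 5 ⇒ −16p = -15 ⇒ p = 15/16, and the value is (-10)·(15/16) + 10 = 5/8.
For Column: with q = P(b1), equating R1's and R2's payoffs gives −q + 1 = 15q − 5 ⇒ q = 3/8.

5/8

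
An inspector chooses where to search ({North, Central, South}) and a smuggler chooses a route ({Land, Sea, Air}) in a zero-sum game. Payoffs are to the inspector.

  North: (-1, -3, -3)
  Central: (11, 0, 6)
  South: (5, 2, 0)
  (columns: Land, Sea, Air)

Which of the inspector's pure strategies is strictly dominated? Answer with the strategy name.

Central gives a strictly higher payoff than North against every column: 11 > -1, 0 > -3, 6 > -3.
So North is strictly dominated and the inspector never plays it.

North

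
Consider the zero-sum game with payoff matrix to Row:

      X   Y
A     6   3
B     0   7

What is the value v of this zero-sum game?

Row minima: A → 3, B → 0; maximin = 3.
Column maxima: X → 6, Y → 7; minimax = 6.
3 ≠ 6, so there is no saddle point; optimal play is mixed.
Let Row play A with probability p. Expected payoff against X: 6p + 0(1−p) = 6p; against Y: 3p + 7(1−p) = −4p + 7.
Setting these equal: 6p = −4p + 7 ⇒ 10p = 7 ⇒ p = 7/10, and the value is (6)·(7/10) = 21/5.
For Column: with q = P(X), equating A's and B's payoffs gives 3q + 3 = −7q + 7 ⇒ q = 2/5.

21/5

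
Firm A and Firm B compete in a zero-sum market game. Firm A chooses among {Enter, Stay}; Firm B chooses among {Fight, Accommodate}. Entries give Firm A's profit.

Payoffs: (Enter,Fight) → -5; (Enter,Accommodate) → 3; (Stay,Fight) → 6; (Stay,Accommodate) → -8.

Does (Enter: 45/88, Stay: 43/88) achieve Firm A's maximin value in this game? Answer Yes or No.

Against Fight this mix gives (45/88)·(-5) + (43/88)·6 = 3/8.
Against Accommodate this mix gives (45/88)·3 + (43/88)·(-8) = -19/8.
Firm B will play Accommodate, holding Firm A to -19/8. Shifting weight toward the row that does better against Accommodate would raise this floor (the equalizing mix achieves -1 against both Accommodate and Fight), so the proposed strategy is not optimal.

No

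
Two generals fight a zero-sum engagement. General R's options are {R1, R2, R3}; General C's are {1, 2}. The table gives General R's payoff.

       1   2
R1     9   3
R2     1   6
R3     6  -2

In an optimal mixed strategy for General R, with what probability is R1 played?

5/11

Row minima: R1 → 3, R2 → 1, R3 → -2; maximin = 3.
Column maxima: 1 → 9, 2 → 6; minimax = 6.
3 ≠ 6, so there is no saddle point; optimal play is mixed.
R3 is strictly dominated by R1, so General R never plays it.
On the remaining 2×2 (R1, R2 vs 1, 2):
Let General R play R1 with probability p. Expected payoff against 1: 9p + 1(1−p) = 8p + 1; against 2: 3p + 6(1−p) = −3p + 6.
Setting these equal: 8p + 1 = −3p + 6 ⇒ 11p = 5 ⇒ p = 5/11, and the value is (8)·(5/11) + 1 = 51/11.
For General C: with q = P(1), equating R1's and R2's payoffs gives 6q + 3 = −5q + 6 ⇒ q = 3/11.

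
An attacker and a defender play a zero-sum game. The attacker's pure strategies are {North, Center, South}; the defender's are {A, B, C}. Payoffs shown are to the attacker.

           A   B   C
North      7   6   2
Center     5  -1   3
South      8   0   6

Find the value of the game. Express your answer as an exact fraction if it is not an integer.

Row minima: North → 2, Center → -1, South → 0; maximin = 2.
Column maxima: A → 8, B → 6, C → 6; minimax = 6.
2 ≠ 6, so there is no saddle point; optimal play is mixed.
Center is strictly dominated by South, so the attacker never plays it.
A is strictly dominated by B (it gives the attacker strictly more in every row), so the defender never plays it.
On the remaining 2×2 (North, South vs B, C):
Let the attacker play North with probability p. Expected payoff against B: 6p + 0(1−p) = 6p; against C: 2p + 6(1−p) = −4p + 6.
Setting these equal: 6p = −4p + 6 ⇒ 10p = 6 ⇒ p = 3/5, and the value is (6)·(3/5) = 18/5.
For the defender: with q = P(B), equating North's and South's payoffs gives 4q + 2 = −6q + 6 ⇒ q = 2/5.

18/5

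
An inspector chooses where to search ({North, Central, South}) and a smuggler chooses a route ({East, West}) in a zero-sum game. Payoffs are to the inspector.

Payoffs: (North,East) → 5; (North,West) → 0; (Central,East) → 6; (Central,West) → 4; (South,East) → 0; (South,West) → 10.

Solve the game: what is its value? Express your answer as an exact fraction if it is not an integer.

5

Row minima: North → 0, Central → 4, South → 0; maximin = 4.
Column maxima: East → 6, West → 10; minimax = 6.
4 ≠ 6, so there is no saddle point; optimal play is mixed.
North is strictly dominated by Central, so the inspector never plays it.
On the remaining 2×2 (Central, South vs East, West):
Let the inspector play Central with probability p. Expected payoff against East: 6p + 0(1−p) = 6p; against West: 4p + 10(1−p) = −6p + 10.
Setting these equal: 6p = −6p + 10 ⇒ 12p = 10 ⇒ p = 5/6, and the value is (6)·(5/6) = 5.
For the smuggler: with q = P(East), equating Central's and South's payoffs gives 2q + 4 = −10q + 10 ⇒ q = 1/2.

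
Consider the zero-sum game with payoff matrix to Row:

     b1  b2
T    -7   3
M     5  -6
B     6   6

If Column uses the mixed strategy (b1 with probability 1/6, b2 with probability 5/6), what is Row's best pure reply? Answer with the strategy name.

Expected payoff of T: (1/6)·(-7) + (5/6)·3 = 4/3.
Expected payoff of M: (1/6)·5 + (5/6)·(-6) = -25/6.
Expected payoff of B: (1/6)·6 + (5/6)·6 = 6.
The largest is 6, so Row's best response is B.

B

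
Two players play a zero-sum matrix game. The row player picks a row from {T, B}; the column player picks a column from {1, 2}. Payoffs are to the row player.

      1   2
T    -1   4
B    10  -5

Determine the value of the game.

7/4

Row minima: T → -1, B → -5; maximin = -1.
Column maxima: 1 → 10, 2 → 4; minimax = 4.
-1 ≠ 4, so there is no saddle point; optimal play is mixed.
Let the row player play T with probability p. Expected payoff against 1: (-1)p + 10(1−p) = −11p + 10; against 2: 4p + (-5)(1−p) = 9p − 5.
Setting these equal: −11p + 10 = 9p − 5 ⇒ −20p = -15 ⇒ p = 3/4, and the value is (-11)·(3/4) + 10 = 7/4.
For the column player: with q = P(1), equating T's and B's payoffs gives −5q + 4 = 15q − 5 ⇒ q = 9/20.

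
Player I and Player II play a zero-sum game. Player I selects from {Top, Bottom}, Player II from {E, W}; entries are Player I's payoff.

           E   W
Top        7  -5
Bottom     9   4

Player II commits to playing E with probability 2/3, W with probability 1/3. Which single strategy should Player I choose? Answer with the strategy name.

Bottom

Expected payoff of Top: (2/3)·7 + (1/3)·(-5) = 3.
Expected payoff of Bottom: (2/3)·9 + (1/3)·4 = 22/3.
The largest is 22/3, so Player I's best response is Bottom.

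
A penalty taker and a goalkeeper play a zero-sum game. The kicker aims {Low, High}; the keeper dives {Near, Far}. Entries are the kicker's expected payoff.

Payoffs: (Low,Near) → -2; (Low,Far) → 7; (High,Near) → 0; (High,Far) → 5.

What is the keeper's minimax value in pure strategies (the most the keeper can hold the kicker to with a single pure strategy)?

Column maxima: Near → 0, Far → 7.
The smallest of these is 0.

0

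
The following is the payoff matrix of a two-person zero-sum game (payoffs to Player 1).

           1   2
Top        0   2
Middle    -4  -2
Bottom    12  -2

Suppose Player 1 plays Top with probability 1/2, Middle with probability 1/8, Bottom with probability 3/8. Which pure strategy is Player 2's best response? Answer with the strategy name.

2

If Player 2 plays 1, Player 1's expected payoff is (1/2)·0 + (1/8)·(-4) + (3/8)·12 = 4.
If Player 2 plays 2, Player 1's expected payoff is (1/2)·2 + (1/8)·(-2) + (3/8)·(-2) = 0.
Player 2 minimizes Player 1's payoff; the smallest is 0, so the best response is 2.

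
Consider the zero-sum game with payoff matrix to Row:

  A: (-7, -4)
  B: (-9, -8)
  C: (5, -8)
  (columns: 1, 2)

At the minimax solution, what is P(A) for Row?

Row minima: A → -7, B → -9, C → -8; maximin = -7.
Column maxima: 1 → 5, 2 → -4; minimax = -4.
-7 ≠ -4, so there is no saddle point; optimal play is mixed.
B is strictly dominated by A, so Row never plays it.
On the remaining 2×2 (A, C vs 1, 2):
Let Row play A with probability p. Expected payoff against 1: (-7)p + 5(1−p) = −12p + 5; against 2: (-4)p + (-8)(1−p) = 4p − 8.
Setting these equal: −12p + 5 = 4p − 8 ⇒ −16p = -13 ⇒ p = 13/16, and the value is (-12)·(13/16) + 5 = -19/4.
For Column: with q = P(1), equating A's and C's payoffs gives −3q − 4 = 13q − 8 ⇒ q = 1/4.

13/16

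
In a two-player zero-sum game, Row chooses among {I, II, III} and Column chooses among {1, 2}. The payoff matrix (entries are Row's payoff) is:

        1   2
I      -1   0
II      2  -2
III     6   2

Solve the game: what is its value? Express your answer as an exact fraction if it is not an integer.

2

Row minima: I → -1, II → -2, III → 2; maximin = 2.
Column maxima: 1 → 6, 2 → 2; minimax = 2.
Since maximin = minimax = 2, there is a saddle point and the value is 2.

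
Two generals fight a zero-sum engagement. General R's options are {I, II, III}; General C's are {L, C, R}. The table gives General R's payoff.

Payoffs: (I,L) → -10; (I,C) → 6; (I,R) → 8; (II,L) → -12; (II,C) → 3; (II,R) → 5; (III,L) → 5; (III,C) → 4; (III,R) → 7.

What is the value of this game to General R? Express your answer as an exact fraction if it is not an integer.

70/17

Row minima: I → -10, II → -12, III → 4; maximin = 4.
Column maxima: L → 5, C → 6, R → 8; minimax = 5.
4 ≠ 5, so there is no saddle point; optimal play is mixed.
II is strictly dominated by I, so General R never plays it.
R is strictly dominated by L (it gives General R strictly more in every row), so General C never plays it.
On the remaining 2×2 (I, III vs L, C):
Let General R play I with probability p. Expected payoff against L: (-10)p + 5(1−p) = −15p + 5; against C: 6p + 4(1−p) = 2p + 4.
Setting these equal: −15p + 5 = 2p + 4 ⇒ −17p = -1 ⇒ p = 1/17, and the value is (-15)·(1/17) + 5 = 70/17.
For General C: with q = P(L), equating I's and III's payoffs gives −16q + 6 = q + 4 ⇒ q = 2/17.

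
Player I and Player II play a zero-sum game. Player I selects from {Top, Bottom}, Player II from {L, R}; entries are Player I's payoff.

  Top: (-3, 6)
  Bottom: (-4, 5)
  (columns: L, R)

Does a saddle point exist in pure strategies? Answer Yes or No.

Yes

Row minima: Top → -3, Bottom → -4; maximin = -3.
Column maxima: L → -3, R → 6; minimax = -3.
maximin = minimax = -3, so a saddle point exists.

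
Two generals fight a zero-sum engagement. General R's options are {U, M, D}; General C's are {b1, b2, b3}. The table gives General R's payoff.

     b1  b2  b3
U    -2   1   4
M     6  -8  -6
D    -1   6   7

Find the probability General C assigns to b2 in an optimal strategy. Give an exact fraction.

1/3

Row minima: U → -2, M → -8, D → -1; maximin = -1.
Column maxima: b1 → 6, b2 → 6, b3 → 7; minimax = 6.
-1 ≠ 6, so there is no saddle point; optimal play is mixed.
U is strictly dominated by D, so General R never plays it.
b3 is strictly dominated by b2 (it gives General R strictly more in every row), so General C never plays it.
On the remaining 2×2 (M, D vs b1, b2):
Let General R play M with probability p. Expected payoff against b1: 6p + (-1)(1−p) = 7p − 1; against b2: (-8)p + 6(1−p) = −14p + 6.
Setting these equal: 7p − 1 = −14p + 6 ⇒ 21p = 7 ⇒ p = 1/3, and the value is (7)·(1/3) − 1 = 4/3.
For General C: with q = P(b1), equating M's and D's payoffs gives 14q − 8 = −7q + 6 ⇒ q = 2/3.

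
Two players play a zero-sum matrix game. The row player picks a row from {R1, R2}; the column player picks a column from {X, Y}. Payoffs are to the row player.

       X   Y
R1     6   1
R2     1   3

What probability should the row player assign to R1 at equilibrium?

2/7

Row minima: R1 → 1, R2 → 1; maximin = 1.
Column maxima: X → 6, Y → 3; minimax = 3.
1 ≠ 3, so there is no saddle point; optimal play is mixed.
Let the row player play R1 with probability p. Expected payoff against X: 6p + 1(1−p) = 5p + 1; against Y: 1p + 3(1−p) = −2p + 3.
Setting these equal: 5p + 1 = −2p + 3 ⇒ 7p = 2 ⇒ p = 2/7, and the value is (5)·(2/7) + 1 = 17/7.
For the column player: with q = P(X), equating R1's and R2's payoffs gives 5q + 1 = −2q + 3 ⇒ q = 2/7.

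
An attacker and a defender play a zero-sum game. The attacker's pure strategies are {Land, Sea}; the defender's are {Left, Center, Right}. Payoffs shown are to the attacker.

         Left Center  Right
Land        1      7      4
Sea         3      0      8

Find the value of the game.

Row minima: Land → 1, Sea → 0; maximin = 1.
Column maxima: Left → 3, Center → 7, Right → 8; minimax = 3.
1 ≠ 3, so there is no saddle point; optimal play is mixed.
Right is strictly dominated by Left (it gives the attacker strictly more in every row), so the defender never plays it.
On the remaining 2×2 (Land, Sea vs Left, Center):
Let the attacker play Land with probability p. Expected payoff against Left: 1p + 3(1−p) = −2p + 3; against Center: 7p + 0(1−p) = 7p.
Setting these equal: −2p + 3 = 7p ⇒ −9p = -3 ⇒ p = 1/3, and the value is (-2)·(1/3) + 3 = 7/3.
For the defender: with q = P(Left), equating Land's and Sea's payoffs gives −6q + 7 = 3q ⇒ q = 7/9.

7/3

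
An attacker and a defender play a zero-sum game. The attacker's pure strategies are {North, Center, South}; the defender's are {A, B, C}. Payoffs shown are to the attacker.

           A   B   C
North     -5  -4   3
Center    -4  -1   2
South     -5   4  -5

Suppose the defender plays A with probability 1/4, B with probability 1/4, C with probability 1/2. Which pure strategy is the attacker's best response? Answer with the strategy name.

Center

Expected payoff of North: (1/4)·(-5) + (1/4)·(-4) + (1/2)·3 = -3/4.
Expected payoff of Center: (1/4)·(-4) + (1/4)·(-1) + (1/2)·2 = -1/4.
Expected payoff of South: (1/4)·(-5) + (1/4)·4 + (1/2)·(-5) = -11/4.
The largest is -1/4, so the attacker's best response is Center.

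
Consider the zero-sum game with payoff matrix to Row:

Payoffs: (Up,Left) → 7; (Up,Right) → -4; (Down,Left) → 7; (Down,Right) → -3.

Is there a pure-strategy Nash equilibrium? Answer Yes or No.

Yes

Row minima: Up → -4, Down → -3; maximin = -3.
Column maxima: Left → 7, Right → -3; minimax = -3.
maximin = minimax = -3, so a saddle point exists.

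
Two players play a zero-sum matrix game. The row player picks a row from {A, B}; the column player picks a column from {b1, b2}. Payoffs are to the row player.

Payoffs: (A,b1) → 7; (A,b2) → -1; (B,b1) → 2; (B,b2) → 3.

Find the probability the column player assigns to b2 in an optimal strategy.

Row minima: A → -1, B → 2; maximin = 2.
Column maxima: b1 → 7, b2 → 3; minimax = 3.
2 ≠ 3, so there is no saddle point; optimal play is mixed.
Let the row player play A with probability p. Expected payoff against b1: 7p + 2(1−p) = 5p + 2; against b2: (-1)p + 3(1−p) = −4p + 3.
Setting these equal: 5p + 2 = −4p + 3 ⇒ 9p = 1 ⇒ p = 1/9, and the value is (5)·(1/9) + 2 = 23/9.
For the column player: with q = P(b1), equating A's and B's payoffs gives 8q − 1 = −q + 3 ⇒ q = 4/9.

5/9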